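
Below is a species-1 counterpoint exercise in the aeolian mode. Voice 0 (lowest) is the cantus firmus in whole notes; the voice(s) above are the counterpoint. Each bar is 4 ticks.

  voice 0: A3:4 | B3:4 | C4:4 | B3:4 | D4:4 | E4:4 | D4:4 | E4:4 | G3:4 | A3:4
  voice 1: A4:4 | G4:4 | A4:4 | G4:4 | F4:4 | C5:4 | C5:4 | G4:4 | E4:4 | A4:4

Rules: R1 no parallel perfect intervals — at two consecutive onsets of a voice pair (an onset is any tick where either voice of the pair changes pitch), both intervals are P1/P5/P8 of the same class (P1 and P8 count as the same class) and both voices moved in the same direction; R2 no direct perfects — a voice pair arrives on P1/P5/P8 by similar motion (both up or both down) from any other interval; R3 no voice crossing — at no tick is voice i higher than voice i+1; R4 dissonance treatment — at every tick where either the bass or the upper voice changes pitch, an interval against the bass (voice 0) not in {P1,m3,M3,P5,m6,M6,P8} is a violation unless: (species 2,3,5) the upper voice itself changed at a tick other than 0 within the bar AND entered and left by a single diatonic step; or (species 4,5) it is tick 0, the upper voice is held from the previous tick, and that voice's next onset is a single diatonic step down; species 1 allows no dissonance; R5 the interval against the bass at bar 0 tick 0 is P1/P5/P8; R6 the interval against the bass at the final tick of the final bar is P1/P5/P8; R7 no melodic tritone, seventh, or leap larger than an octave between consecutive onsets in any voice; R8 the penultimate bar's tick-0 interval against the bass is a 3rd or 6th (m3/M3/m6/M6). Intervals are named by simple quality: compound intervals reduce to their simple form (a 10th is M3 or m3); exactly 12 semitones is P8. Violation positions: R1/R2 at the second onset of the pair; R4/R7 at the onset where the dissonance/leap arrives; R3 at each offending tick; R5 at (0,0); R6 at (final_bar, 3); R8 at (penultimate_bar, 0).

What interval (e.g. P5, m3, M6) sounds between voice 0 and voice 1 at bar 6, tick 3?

m7

voice 0=D4 voice 1=C5 -> m7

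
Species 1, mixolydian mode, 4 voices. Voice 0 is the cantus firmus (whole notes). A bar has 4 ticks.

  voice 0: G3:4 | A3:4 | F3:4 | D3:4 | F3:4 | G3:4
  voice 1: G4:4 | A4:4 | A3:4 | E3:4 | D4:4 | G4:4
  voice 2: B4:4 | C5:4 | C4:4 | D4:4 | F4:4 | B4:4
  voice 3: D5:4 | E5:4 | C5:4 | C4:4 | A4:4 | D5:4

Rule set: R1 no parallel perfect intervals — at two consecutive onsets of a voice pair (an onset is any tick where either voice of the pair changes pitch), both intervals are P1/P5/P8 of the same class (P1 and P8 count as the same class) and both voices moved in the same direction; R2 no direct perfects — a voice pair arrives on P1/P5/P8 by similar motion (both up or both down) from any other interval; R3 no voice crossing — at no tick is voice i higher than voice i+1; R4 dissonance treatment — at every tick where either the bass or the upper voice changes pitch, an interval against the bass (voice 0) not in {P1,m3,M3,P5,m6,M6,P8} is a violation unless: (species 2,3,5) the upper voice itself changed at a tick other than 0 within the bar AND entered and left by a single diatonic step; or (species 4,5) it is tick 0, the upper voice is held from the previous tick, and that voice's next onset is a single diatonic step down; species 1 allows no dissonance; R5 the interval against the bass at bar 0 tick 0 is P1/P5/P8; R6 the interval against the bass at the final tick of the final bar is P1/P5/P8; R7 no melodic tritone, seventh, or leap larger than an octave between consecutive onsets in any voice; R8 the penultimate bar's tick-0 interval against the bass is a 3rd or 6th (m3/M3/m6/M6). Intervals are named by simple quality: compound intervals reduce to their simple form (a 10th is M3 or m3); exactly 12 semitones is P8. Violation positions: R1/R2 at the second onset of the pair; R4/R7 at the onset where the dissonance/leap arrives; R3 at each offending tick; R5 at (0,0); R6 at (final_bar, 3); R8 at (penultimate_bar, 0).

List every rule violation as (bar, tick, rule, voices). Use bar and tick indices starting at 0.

(0, 0, R5, (0, 2))
(1, 0, R1, (0, 1))
(1, 0, R1, (0, 3))
(1, 0, R1, (1, 3))
(2, 0, R1, (0, 3))
(2, 0, R2, (0, 2))
(2, 0, R2, (2, 3))
(3, 0, R3, (2, 3))
(3, 0, R4, (0, 1))
(3, 0, R4, (0, 3))
(3, 1, R3, (2, 3))
(3, 2, R3, (2, 3))
(3, 3, R3, (2, 3))
(4, 0, R1, (0, 2))
(4, 0, R2, (1, 3))
(4, 0, R7, (1,))
(4, 0, R8, (0, 2))
(5, 0, R1, (1, 3))
(5, 0, R2, (0, 1))
(5, 0, R2, (0, 3))
(5, 0, R7, (2,))
(5, 3, R6, (0, 2))

bar 0: v0=G3 v1=G4 v2=B4 v3=D5 downbeat P5
bar 1: v0=A3 v1=A4 v2=C5 v3=E5 downbeat P5
bar 2: v0=F3 v1=A3 v2=C4 v3=C5 downbeat P5
bar 3: v0=D3 v1=E3 v2=D4 v3=C4 downbeat m7
bar 4: v0=F3 v1=D4 v2=F4 v3=A4 downbeat M3
bar 5: v0=G3 v1=G4 v2=B4 v3=D5 downbeat P5
  -> R5 @ bar 0 tick 0 v(0, 2): opens on M3
  -> R1 @ bar 1 tick 0 v(0, 1): G3/G4 P8 -> A3/A4 P8 similar
  -> R1 @ bar 1 tick 0 v(0, 3): G3/D5 P5 -> A3/E5 P5 similar
  -> R1 @ bar 1 tick 0 v(1, 3): G4/D5 P5 -> A4/E5 P5 similar
  -> R1 @ bar 2 tick 0 v(0, 3): A3/E5 P5 -> F3/C5 P5 similar
  -> R2 @ bar 2 tick 0 v(0, 2): A3/C5 m3 -> F3/C4 P5 similar
  -> R2 @ bar 2 tick 0 v(2, 3): C5/E5 M3 -> C4/C5 P8 similar
  -> R3 @ bar 3 tick 0 v(2, 3): D4 above C4
  -> R4 @ bar 3 tick 0 v(0, 1): D3/E3 M2 untreated
  -> R4 @ bar 3 tick 0 v(0, 3): D3/C4 m7 untreated
  -> R3 @ bar 3 tick 1 v(2, 3): D4 above C4
  -> R3 @ bar 3 tick 2 v(2, 3): D4 above C4
  -> R3 @ bar 3 tick 3 v(2, 3): D4 above C4
  -> R1 @ bar 4 tick 0 v(0, 2): D3/D4 P8 -> F3/F4 P8 similar
  -> R2 @ bar 4 tick 0 v(1, 3): E3/C4 m6 -> D4/A4 P5 similar
  -> R7 @ bar 4 tick 0 v(1,): E3->D4 leap 10st
  -> R8 @ bar 4 tick 0 v(0, 2): penult P8 not 3rd/6th
  -> R1 @ bar 5 tick 0 v(1, 3): D4/A4 P5 -> G4/D5 P5 similar
  -> R2 @ bar 5 tick 0 v(0, 1): F3/D4 M6 -> G3/G4 P8 similar
  -> R2 @ bar 5 tick 0 v(0, 3): F3/A4 M3 -> G3/D5 P5 similar
  -> R7 @ bar 5 tick 0 v(2,): F4->B4 leap 6st
  -> R6 @ bar 5 tick 3 v(0, 2): closes on M3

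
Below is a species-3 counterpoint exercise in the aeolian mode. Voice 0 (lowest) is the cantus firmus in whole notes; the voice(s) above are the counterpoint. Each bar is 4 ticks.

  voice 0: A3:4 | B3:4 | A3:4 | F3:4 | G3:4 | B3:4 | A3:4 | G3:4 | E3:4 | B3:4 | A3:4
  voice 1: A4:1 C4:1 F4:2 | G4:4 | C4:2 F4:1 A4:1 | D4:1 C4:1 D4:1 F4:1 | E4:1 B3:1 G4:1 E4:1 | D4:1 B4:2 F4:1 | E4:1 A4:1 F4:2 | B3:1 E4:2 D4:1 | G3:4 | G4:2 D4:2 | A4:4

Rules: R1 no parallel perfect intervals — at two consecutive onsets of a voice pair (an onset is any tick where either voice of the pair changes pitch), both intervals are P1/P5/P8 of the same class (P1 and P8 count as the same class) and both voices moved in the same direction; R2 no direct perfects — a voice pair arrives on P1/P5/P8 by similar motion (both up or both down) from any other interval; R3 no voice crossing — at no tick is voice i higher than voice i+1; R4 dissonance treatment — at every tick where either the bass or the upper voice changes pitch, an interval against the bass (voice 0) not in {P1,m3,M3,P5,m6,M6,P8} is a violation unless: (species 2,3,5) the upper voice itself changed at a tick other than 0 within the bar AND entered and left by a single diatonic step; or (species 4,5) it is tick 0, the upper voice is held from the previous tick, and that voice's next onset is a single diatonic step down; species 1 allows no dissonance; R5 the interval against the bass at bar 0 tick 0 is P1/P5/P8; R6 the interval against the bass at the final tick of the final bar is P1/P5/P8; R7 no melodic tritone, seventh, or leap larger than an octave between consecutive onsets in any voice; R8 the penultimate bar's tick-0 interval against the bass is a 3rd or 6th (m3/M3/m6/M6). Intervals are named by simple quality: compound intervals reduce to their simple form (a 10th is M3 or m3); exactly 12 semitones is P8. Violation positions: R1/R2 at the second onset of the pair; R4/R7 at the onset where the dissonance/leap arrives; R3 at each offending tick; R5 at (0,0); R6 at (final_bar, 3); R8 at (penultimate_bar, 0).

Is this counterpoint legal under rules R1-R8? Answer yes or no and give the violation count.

No (4 violations)

bar 0: v0=A3 v1=A4 (P8)
bar 1: v0=B3 v1=G4 (m6)
bar 2: v0=A3 v1=C4 (m3)
bar 3: v0=F3 v1=D4 (M6)
bar 4: v0=G3 v1=E4 (M6)
bar 5: v0=B3 v1=D4 (m3)
bar 6: v0=A3 v1=E4 (P5)
bar 7: v0=G3 v1=B3 (M3)
bar 8: v0=E3 v1=G3 (m3)
bar 9: v0=B3 v1=G4 (m6)
bar 10: v0=A3 v1=A4 (P8)
  R4 @ bar5.3: B3/F4 TT untreated
  R7 @ bar5.3: B4->F4 leap 6st
  R2 @ bar6.0: B3/F4 TT -> A3/E4 P5 similar
  R7 @ bar7.0: F4->B3 leap 6st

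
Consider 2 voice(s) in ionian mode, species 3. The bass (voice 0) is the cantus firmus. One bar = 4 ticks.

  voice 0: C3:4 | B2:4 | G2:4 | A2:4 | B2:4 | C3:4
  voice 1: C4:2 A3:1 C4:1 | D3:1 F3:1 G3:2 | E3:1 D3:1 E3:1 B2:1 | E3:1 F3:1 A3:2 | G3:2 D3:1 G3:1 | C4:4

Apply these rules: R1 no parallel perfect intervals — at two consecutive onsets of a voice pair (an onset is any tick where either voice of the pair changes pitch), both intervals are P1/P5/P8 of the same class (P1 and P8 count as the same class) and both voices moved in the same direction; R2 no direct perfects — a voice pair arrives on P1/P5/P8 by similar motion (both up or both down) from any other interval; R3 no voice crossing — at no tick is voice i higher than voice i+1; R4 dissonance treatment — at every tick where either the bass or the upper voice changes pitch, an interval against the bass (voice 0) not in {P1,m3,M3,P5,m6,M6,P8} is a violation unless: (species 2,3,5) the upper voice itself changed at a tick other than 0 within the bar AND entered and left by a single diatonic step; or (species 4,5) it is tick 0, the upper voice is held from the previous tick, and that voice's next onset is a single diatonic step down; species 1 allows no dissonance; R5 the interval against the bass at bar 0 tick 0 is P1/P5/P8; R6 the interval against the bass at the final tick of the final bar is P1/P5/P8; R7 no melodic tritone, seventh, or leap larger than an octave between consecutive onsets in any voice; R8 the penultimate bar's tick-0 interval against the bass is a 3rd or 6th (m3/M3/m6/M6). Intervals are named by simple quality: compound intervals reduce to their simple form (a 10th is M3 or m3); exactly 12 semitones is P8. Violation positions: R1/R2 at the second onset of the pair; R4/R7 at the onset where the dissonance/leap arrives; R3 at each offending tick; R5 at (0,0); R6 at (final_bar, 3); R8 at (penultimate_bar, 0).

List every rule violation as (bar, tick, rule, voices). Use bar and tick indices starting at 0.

bar 0: v0=C3 v1=C4 downbeat P8
bar 1: v0=B2 v1=D3 downbeat m3
bar 2: v0=G2 v1=E3 downbeat M6
bar 3: v0=A2 v1=E3 downbeat P5
bar 4: v0=B2 v1=G3 downbeat m6
bar 5: v0=C3 v1=C4 downbeat P8
  -> R7 @ bar 1 tick 0 v(1,): C4->D3 leap 10st
  -> R4 @ bar 1 tick 1 v(0, 1): B2/F3 TT untreated
  -> R2 @ bar 3 tick 0 v(0, 1): G2/B2 M3 -> A2/E3 P5 similar
  -> R2 @ bar 5 tick 0 v(0, 1): B2/G3 m6 -> C3/C4 P8 similar

(1, 0, R7, (1,))
(1, 1, R4, (0, 1))
(3, 0, R2, (0, 1))
(5, 0, R2, (0, 1))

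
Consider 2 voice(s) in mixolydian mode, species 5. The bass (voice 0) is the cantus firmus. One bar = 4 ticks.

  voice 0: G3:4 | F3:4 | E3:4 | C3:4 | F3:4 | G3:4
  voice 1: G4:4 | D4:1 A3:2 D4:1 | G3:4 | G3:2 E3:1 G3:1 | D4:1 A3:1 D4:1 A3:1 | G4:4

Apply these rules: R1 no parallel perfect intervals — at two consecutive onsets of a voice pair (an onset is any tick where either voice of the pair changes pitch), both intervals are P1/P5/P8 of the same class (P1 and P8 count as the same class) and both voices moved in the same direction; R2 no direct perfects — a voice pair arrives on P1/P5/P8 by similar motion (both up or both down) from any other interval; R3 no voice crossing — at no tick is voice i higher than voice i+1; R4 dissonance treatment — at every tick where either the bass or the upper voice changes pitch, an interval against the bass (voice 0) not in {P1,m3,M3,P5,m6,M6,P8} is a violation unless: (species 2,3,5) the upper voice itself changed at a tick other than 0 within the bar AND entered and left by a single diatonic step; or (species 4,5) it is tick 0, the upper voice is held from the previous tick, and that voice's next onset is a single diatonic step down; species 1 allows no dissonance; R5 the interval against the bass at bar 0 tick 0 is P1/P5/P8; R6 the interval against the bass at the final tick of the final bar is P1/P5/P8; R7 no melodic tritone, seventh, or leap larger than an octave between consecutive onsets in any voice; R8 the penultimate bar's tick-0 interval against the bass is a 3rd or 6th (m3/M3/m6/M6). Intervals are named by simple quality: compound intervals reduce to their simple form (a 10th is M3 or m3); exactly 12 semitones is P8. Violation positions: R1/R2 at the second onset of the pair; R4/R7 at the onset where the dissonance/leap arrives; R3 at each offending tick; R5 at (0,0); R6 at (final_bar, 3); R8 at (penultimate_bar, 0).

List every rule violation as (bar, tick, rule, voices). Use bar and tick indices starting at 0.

(5, 0, R2, (0, 1))
(5, 0, R7, (1,))

bar 0: v0=G3 v1=G4 downbeat P8
bar 1: v0=F3 v1=D4 downbeat M6
bar 2: v0=E3 v1=G3 downbeat m3
bar 3: v0=C3 v1=G3 downbeat P5
bar 4: v0=F3 v1=D4 downbeat M6
bar 5: v0=G3 v1=G4 downbeat P8
  -> R2 @ bar 5 tick 0 v(0, 1): F3/A3 M3 -> G3/G4 P8 similar
  -> R7 @ bar 5 tick 0 v(1,): A3->G4 leap 10st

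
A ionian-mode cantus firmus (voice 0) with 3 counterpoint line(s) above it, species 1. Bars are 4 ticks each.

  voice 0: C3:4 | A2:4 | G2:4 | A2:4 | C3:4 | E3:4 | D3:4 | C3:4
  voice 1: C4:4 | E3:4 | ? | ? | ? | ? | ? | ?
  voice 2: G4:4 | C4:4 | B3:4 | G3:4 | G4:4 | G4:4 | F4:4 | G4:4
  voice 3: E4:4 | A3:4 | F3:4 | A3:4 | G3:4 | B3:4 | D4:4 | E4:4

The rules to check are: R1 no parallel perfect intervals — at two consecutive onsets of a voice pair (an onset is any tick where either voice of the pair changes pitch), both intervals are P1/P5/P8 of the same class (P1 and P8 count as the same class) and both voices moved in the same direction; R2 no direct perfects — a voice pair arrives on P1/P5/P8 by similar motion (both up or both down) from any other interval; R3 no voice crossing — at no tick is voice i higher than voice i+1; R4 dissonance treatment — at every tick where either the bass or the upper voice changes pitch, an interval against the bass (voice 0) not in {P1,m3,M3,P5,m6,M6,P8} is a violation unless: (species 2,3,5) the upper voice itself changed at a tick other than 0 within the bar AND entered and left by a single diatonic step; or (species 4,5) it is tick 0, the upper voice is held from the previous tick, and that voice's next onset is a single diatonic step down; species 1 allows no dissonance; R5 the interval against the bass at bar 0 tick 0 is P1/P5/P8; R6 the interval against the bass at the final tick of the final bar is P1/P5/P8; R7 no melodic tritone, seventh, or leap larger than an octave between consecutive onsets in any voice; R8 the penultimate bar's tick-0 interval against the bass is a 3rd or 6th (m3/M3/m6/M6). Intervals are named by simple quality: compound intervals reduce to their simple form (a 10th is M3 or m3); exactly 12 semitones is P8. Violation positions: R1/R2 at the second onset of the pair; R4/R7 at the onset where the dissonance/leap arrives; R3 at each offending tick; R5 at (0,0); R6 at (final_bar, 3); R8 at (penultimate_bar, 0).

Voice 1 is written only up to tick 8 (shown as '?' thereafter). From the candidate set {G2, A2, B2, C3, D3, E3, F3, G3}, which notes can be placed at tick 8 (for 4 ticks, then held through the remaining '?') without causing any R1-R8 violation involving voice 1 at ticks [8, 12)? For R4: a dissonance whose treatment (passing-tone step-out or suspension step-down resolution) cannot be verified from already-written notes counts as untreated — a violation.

G2: violates R2
A2: violates R4
B2: violates R2
C3: violates R4
D3: violates R1
E3: legal
F3: violates R4
G3: legal

{E3, G3}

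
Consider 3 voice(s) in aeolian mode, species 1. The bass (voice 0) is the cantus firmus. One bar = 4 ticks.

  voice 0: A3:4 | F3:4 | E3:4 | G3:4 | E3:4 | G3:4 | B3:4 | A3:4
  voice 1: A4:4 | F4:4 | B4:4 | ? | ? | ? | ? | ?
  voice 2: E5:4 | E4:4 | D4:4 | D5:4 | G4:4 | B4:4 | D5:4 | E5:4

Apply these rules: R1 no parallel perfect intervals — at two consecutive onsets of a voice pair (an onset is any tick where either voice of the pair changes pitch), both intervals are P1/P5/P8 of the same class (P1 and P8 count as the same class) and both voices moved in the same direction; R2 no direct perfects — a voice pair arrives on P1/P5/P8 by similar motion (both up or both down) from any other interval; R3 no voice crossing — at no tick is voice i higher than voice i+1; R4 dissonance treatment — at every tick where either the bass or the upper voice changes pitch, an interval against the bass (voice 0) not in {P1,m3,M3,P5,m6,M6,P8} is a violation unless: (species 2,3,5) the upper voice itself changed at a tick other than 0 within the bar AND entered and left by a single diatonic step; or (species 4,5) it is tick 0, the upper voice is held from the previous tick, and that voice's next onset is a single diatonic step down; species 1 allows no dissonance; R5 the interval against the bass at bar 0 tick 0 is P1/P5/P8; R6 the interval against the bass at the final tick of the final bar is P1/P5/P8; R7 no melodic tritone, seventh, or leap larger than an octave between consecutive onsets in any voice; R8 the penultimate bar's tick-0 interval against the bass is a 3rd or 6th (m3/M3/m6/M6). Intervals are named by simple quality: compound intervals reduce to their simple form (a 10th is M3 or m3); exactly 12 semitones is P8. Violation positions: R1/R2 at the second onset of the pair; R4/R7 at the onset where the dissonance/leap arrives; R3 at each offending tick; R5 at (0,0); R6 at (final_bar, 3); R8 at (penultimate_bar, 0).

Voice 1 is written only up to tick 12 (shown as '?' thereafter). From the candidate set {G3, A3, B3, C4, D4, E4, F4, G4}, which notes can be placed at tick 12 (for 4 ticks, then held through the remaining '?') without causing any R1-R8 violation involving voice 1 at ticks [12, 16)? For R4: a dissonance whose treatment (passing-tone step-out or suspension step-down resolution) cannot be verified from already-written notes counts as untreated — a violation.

G3: violates R7
A3: violates R4,R7
B3: legal
C4: violates R4,R7
D4: legal
E4: legal
F4: violates R4,R7
G4: legal

{B3, D4, E4, G4}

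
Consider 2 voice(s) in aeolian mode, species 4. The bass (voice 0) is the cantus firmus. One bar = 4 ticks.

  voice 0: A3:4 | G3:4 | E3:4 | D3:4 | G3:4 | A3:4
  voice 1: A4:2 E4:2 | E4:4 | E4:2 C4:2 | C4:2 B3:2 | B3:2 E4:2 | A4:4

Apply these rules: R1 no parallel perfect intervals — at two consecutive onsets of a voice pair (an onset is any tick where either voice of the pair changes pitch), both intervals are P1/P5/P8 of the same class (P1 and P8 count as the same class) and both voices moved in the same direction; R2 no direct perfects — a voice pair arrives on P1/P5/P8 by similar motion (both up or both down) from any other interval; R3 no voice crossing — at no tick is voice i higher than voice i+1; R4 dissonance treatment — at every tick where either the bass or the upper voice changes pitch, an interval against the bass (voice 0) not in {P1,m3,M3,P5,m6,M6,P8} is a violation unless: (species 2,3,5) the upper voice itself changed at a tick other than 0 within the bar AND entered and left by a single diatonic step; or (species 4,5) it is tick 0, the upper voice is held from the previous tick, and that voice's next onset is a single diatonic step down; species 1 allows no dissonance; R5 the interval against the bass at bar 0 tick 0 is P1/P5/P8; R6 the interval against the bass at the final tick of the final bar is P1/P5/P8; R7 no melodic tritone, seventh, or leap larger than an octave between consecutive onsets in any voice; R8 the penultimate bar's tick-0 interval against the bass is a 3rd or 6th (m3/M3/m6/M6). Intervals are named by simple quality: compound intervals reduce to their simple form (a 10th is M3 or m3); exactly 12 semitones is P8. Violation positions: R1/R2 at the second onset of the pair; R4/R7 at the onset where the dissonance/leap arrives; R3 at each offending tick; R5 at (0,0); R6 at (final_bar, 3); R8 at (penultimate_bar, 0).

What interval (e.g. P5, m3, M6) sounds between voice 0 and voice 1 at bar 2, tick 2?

voice 0=E3 voice 1=C4 -> m6

m6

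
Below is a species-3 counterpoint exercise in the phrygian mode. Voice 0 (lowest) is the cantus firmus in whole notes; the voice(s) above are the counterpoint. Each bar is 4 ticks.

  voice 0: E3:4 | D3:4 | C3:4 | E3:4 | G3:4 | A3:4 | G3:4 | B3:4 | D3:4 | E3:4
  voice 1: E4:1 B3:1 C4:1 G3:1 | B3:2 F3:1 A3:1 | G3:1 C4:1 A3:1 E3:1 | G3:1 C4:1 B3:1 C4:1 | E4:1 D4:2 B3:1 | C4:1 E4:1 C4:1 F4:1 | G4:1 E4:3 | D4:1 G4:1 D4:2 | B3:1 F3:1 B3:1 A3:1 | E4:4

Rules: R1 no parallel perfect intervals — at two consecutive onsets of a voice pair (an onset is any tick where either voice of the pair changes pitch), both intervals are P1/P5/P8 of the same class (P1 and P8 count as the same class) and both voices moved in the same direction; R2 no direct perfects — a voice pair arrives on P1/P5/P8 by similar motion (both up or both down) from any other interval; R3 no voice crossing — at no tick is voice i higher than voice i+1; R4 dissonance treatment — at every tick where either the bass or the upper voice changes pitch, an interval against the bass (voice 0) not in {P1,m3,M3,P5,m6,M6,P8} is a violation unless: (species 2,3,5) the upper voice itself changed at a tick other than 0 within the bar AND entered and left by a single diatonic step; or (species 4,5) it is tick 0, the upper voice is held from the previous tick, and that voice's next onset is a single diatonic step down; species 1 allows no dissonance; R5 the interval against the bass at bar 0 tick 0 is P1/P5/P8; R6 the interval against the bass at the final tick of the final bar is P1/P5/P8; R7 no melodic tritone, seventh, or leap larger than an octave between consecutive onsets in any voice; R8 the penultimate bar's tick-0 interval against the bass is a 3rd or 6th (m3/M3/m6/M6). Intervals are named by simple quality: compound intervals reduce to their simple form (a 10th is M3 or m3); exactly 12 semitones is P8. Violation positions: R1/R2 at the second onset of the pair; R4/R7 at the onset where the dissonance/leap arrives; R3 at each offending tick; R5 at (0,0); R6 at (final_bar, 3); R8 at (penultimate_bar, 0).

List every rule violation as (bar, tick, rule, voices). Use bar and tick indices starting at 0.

(1, 2, R7, (1,))
(2, 0, R1, (0, 1))
(8, 1, R7, (1,))
(8, 2, R7, (1,))
(9, 0, R2, (0, 1))

bar 0: v0=E3 v1=E4 downbeat P8
bar 1: v0=D3 v1=B3 downbeat M6
bar 2: v0=C3 v1=G3 downbeat P5
bar 3: v0=E3 v1=G3 downbeat m3
bar 4: v0=G3 v1=E4 downbeat M6
bar 5: v0=A3 v1=C4 downbeat m3
bar 6: v0=G3 v1=G4 downbeat P8
bar 7: v0=B3 v1=D4 downbeat m3
bar 8: v0=D3 v1=B3 downbeat M6
bar 9: v0=E3 v1=E4 downbeat P8
  -> R7 @ bar 1 tick 2 v(1,): B3->F3 leap 6st
  -> R1 @ bar 2 tick 0 v(0, 1): D3/A3 P5 -> C3/G3 P5 similar
  -> R7 @ bar 8 tick 1 v(1,): B3->F3 leap 6st
  -> R7 @ bar 8 tick 2 v(1,): F3->B3 leap 6st
  -> R2 @ bar 9 tick 0 v(0, 1): D3/A3 P5 -> E3/E4 P8 similar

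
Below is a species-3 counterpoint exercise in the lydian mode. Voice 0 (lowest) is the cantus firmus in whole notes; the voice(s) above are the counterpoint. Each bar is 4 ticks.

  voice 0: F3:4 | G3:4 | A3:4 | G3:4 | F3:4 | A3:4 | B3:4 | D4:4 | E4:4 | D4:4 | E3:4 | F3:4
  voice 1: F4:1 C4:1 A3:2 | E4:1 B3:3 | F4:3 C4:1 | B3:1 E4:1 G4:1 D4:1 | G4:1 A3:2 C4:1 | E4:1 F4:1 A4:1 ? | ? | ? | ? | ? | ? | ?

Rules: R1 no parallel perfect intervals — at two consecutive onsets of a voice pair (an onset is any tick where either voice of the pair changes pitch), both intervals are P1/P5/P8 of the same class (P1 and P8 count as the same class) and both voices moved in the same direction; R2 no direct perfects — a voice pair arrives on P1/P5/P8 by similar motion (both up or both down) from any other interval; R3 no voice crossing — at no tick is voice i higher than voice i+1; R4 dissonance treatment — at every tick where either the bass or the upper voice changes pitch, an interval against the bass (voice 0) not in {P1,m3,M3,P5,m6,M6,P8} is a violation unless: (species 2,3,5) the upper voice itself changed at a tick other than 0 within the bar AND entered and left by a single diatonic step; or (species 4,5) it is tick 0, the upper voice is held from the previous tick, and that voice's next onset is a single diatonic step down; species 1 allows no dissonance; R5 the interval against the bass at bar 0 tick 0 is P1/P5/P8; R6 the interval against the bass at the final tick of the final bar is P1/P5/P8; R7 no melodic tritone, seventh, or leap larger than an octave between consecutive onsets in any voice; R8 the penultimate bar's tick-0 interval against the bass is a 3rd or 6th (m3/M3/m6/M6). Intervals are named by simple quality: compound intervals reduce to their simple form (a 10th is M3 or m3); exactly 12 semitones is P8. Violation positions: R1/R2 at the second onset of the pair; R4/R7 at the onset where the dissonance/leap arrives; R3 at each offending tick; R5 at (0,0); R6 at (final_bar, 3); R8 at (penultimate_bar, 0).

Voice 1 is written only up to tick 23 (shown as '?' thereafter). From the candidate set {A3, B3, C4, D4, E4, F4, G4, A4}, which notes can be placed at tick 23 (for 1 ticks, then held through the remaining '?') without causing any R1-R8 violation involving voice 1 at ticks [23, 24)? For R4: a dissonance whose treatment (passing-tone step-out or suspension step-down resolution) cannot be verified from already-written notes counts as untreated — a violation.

A3: legal
B3: violates R4,R7
C4: legal
D4: violates R4
E4: legal
F4: legal
G4: violates R4
A4: legal

{A3, A4, C4, E4, F4}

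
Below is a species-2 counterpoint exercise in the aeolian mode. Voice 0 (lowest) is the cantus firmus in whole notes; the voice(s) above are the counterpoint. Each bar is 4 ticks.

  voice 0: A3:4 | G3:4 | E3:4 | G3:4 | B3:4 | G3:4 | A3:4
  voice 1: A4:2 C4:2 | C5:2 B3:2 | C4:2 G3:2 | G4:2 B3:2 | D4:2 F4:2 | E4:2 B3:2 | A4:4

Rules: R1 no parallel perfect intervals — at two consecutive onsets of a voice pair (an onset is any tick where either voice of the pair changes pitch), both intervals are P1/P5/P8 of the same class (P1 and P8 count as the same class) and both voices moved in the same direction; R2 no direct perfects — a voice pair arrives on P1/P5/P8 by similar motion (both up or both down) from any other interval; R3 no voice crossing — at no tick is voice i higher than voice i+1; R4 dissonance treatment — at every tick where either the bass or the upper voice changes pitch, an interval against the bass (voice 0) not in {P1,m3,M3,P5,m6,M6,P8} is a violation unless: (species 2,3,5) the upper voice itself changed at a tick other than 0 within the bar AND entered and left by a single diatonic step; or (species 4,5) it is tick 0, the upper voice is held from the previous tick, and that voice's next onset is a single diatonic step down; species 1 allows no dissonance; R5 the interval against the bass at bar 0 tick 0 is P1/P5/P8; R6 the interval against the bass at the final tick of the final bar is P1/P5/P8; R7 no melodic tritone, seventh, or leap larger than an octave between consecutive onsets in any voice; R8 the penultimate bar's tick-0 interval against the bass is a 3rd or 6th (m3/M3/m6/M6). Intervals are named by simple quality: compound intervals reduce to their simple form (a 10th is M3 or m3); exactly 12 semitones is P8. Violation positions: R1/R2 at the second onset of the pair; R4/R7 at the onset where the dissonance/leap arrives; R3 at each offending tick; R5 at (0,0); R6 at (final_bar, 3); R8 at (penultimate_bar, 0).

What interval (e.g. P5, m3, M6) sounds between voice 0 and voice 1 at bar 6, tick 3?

voice 0=A3 voice 1=A4 -> P8

P8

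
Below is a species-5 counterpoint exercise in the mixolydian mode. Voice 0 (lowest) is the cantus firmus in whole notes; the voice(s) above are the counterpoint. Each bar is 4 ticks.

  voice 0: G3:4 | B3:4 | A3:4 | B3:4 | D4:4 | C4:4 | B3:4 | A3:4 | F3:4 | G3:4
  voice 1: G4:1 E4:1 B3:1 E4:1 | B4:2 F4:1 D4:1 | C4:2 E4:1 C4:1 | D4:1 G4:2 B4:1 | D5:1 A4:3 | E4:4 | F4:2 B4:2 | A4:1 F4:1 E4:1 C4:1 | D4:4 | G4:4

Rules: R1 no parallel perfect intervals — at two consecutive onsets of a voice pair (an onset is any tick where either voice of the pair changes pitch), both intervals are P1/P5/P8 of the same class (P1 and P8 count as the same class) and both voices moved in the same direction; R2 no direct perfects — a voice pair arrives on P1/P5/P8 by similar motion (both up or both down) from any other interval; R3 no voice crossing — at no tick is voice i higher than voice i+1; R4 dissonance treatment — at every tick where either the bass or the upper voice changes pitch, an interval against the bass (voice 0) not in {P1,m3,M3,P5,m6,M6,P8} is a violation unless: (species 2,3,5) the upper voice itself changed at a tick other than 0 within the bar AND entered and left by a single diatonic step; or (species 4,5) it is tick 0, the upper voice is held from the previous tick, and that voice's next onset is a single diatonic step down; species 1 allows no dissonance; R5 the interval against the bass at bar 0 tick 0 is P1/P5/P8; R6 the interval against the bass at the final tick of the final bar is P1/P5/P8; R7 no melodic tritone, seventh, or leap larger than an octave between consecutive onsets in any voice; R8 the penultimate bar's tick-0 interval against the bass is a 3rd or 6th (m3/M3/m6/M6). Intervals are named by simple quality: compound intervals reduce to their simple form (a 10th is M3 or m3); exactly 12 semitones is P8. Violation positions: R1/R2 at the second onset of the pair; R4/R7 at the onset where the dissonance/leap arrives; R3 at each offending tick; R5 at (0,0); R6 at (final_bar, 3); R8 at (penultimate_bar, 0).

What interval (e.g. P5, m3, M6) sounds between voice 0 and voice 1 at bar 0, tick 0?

P8

voice 0=G3 voice 1=G4 -> P8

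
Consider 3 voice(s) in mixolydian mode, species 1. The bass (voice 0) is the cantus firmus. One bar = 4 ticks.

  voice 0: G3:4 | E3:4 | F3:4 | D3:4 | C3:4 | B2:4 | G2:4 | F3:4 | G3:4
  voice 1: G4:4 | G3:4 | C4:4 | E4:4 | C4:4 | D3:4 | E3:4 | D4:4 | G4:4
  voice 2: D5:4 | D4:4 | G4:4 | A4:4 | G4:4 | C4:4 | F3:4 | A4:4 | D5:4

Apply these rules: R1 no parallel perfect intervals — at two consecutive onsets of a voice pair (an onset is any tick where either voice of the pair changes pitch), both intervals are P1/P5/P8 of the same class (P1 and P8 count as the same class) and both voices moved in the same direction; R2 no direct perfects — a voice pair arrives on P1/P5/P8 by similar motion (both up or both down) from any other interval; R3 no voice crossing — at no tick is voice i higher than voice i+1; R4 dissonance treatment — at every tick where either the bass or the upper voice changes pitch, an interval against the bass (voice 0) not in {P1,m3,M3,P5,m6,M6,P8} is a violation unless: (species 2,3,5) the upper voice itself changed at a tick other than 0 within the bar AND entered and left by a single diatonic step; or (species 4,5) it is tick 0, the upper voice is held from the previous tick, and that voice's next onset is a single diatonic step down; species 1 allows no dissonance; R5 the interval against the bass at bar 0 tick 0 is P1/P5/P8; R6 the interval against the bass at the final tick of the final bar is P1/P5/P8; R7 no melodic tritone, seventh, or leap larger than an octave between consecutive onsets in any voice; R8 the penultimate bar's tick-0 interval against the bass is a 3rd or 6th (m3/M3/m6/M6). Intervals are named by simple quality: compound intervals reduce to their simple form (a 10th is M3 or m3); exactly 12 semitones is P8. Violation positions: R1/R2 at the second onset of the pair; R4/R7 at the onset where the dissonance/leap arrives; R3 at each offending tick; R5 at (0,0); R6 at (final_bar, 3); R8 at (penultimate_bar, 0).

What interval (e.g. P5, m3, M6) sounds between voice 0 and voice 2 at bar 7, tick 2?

voice 0=F3 voice 2=A4 -> M3

M3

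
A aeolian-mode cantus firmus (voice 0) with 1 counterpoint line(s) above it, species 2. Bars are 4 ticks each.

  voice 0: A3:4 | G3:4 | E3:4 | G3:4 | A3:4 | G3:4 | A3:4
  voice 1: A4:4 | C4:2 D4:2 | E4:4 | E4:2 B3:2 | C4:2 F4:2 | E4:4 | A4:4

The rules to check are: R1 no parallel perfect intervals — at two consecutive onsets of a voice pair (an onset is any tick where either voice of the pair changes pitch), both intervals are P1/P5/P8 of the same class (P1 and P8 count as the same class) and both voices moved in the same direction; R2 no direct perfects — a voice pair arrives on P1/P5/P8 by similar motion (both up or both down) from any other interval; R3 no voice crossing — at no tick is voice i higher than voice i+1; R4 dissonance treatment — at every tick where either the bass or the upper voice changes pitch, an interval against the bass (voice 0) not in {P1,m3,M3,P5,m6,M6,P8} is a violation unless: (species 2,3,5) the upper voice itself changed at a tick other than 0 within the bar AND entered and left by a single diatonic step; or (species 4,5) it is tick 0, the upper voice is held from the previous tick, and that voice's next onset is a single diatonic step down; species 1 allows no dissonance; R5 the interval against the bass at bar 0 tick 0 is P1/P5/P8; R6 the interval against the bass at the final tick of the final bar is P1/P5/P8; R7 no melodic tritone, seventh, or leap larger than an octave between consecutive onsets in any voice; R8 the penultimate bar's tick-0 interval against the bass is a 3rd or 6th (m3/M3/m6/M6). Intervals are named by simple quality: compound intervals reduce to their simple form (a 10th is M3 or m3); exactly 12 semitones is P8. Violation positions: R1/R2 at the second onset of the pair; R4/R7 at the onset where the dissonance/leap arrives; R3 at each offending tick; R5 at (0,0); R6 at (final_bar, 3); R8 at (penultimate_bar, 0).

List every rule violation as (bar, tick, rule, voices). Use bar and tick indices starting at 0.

(1, 0, R4, (0, 1))
(6, 0, R2, (0, 1))

bar 0: v0=A3 v1=A4 downbeat P8
bar 1: v0=G3 v1=C4 downbeat P4
bar 2: v0=E3 v1=E4 downbeat P8
bar 3: v0=G3 v1=E4 downbeat M6
bar 4: v0=A3 v1=C4 downbeat m3
bar 5: v0=G3 v1=E4 downbeat M6
bar 6: v0=A3 v1=A4 downbeat P8
  -> R4 @ bar 1 tick 0 v(0, 1): G3/C4 P4 untreated
  -> R2 @ bar 6 tick 0 v(0, 1): G3/E4 M6 -> A3/A4 P8 similar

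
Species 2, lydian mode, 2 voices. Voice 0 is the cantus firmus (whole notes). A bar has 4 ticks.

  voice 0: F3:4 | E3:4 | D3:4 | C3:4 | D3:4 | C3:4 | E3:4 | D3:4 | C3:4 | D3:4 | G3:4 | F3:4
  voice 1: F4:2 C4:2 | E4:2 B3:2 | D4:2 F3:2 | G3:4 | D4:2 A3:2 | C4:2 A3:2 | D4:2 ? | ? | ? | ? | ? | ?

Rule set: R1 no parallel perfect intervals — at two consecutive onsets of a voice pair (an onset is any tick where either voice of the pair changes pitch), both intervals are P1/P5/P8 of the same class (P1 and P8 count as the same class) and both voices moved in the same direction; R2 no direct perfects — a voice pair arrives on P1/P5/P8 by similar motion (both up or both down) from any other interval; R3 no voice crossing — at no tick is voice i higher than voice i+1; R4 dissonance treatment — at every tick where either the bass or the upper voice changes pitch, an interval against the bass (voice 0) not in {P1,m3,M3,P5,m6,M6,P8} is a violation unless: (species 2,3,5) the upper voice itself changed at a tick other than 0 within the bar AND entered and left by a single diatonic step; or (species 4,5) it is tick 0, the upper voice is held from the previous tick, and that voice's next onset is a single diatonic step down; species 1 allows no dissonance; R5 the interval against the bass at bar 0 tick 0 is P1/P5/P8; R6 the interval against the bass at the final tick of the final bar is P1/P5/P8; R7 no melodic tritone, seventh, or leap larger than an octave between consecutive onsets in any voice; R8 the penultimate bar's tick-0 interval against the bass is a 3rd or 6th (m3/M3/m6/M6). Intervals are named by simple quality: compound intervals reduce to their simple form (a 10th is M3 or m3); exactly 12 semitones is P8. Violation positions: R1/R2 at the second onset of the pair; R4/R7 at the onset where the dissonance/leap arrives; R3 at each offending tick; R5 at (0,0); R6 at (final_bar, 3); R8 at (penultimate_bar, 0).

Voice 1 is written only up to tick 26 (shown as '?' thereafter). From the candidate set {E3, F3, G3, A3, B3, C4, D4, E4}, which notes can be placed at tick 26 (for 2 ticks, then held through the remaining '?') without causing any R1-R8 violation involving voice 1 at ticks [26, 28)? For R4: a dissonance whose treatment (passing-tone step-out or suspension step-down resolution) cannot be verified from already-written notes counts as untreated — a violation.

{B3, C4, D4, E4, G3}

E3: violates R7
F3: violates R4
G3: legal
A3: violates R4
B3: legal
C4: legal
D4: legal
E4: legal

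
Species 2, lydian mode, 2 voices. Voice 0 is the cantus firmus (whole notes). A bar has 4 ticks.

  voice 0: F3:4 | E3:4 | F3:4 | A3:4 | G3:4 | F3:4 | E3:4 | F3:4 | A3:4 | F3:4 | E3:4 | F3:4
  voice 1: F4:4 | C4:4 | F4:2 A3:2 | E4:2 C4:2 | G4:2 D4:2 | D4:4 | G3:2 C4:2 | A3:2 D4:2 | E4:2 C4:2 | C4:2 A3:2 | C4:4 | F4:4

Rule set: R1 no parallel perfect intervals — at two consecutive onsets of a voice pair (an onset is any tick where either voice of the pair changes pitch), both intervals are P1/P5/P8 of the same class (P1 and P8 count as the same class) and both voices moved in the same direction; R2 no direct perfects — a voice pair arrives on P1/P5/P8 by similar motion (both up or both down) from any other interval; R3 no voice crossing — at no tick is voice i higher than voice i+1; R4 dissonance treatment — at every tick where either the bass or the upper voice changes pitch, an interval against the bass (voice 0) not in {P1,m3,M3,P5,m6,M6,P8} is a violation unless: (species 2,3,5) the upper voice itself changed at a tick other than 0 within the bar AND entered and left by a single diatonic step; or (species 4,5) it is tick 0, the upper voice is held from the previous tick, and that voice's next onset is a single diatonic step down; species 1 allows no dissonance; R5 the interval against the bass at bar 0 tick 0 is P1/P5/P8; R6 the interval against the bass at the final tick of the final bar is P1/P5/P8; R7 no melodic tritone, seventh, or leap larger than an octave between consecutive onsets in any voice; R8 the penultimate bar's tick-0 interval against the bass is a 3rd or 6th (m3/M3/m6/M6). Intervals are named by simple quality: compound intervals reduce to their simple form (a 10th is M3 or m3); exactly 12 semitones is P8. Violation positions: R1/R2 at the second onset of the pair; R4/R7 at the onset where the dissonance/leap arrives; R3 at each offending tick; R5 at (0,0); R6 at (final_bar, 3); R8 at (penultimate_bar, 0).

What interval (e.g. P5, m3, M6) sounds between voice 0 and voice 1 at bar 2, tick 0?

voice 0=F3 voice 1=F4 -> P8

P8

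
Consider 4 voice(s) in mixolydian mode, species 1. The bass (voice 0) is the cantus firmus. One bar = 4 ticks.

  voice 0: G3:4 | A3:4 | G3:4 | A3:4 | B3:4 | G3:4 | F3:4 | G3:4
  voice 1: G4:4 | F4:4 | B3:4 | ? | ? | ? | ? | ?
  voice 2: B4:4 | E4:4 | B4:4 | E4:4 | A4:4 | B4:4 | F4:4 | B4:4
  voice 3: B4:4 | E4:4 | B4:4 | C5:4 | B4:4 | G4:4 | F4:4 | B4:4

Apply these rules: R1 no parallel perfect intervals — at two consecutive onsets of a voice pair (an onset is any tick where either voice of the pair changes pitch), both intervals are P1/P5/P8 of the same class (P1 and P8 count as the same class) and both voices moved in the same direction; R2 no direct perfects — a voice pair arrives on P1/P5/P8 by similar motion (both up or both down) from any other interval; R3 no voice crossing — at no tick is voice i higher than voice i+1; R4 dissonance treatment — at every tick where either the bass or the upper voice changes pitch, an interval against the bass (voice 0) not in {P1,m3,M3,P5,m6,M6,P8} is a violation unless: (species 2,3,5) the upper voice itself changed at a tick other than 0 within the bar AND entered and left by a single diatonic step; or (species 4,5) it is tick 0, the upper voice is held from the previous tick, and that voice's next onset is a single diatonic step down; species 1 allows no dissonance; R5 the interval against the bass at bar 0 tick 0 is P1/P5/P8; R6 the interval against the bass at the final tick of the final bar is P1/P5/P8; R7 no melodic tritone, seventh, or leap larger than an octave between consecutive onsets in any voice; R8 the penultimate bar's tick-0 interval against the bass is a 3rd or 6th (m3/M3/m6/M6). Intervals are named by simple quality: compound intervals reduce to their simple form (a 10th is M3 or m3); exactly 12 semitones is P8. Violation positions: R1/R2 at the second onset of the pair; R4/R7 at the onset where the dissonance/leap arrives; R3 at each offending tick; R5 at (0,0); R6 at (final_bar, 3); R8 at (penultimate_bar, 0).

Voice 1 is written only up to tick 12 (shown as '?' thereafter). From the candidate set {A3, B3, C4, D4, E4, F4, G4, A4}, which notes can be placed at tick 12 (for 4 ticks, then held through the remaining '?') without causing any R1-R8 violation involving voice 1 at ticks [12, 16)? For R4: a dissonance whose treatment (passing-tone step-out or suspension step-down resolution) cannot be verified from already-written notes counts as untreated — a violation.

{}

A3: violates R2
B3: violates R4
C4: violates R1
D4: violates R4
E4: violates R2
F4: violates R2,R3,R7
G4: violates R3,R4
A4: violates R2,R3,R7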